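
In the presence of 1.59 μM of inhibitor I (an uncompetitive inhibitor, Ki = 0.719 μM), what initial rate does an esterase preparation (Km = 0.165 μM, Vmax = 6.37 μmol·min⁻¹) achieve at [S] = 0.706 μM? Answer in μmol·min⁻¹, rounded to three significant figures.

1.85 μmol·min⁻¹

With α = 1 + [I]/Ki = 1 + 1.59/0.719 = 3.211, the uncompetitive rate law is v = (Vmax/α)·[S] / (Km/α + [S]).
v = (6.37/3.211)×0.706 / (0.165/3.211 + 0.706) = 1.400/0.7574 = 1.85 μmol·min⁻¹.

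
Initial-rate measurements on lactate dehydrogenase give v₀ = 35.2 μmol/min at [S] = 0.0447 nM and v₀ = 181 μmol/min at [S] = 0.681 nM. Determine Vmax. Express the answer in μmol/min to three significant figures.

255 μmol/min

From v = Vmax[S]/(Km+[S]), each point gives Vmax = v(Km+[S])/[S].
Equating: 35.2(Km+0.0447)/0.0447 = 181(Km+0.681)/0.681.
787.5·Km + 35.2 = 265.8·Km + 181, so (787.5 − 265.8)·Km = 181 − 35.2.
Km = 145.8/521.7 = 0.279 nM; then Vmax = 35.2(0.279+0.0447)/0.0447 = 255 μmol/min.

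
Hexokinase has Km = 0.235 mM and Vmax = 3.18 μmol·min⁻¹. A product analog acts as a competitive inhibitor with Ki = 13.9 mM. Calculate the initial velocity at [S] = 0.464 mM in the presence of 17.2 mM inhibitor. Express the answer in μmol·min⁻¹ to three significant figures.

1.49 μmol·min⁻¹

α = 1 + [I]/Ki = 1 + 17.2/13.9 = 2.237.
For a competitive inhibitor, Vmax is unchanged and the apparent Km becomes α·Km: Km,app = 0.526 mM, Vmax,app = 3.18 μmol·min⁻¹.
v = Vmax,app·[S]/(Km,app + [S]) = 3.18 × 0.464/(0.526 + 0.464) = 1.49 μmol·min⁻¹.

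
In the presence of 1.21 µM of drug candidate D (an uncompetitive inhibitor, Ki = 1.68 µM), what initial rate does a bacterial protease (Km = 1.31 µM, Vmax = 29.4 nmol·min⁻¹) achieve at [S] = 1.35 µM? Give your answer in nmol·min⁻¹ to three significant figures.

α = 1 + [I]/Ki = 1 + 1.21/1.68 = 1.720.
For an uncompetitive inhibitor, both parameters are divided by α, giving Vmax/α and Km/α: Km,app = 0.762 µM, Vmax,app = 17.1 nmol·min⁻¹.
v = Vmax,app·[S]/(Km,app + [S]) = 17.1 × 1.35/(0.762 + 1.35) = 10.9 nmol·min⁻¹.

10.9 nmol·min⁻¹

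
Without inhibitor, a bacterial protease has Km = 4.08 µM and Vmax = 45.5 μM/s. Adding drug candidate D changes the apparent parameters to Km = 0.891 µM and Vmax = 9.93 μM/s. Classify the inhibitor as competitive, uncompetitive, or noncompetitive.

Both Km and Vmax decrease by the same factor (~4.58-fold) — characteristic of uncompetitive inhibition.

uncompetitive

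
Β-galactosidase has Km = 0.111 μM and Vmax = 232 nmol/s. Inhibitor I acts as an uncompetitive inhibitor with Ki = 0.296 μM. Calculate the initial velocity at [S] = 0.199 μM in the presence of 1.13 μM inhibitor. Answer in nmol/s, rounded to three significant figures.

With α = 1 + [I]/Ki = 1 + 1.13/0.296 = 4.818, the uncompetitive rate law is v = (Vmax/α)·[S] / (Km/α + [S]).
v = (232/4.818)×0.199 / (0.111/4.818 + 0.199) = 9.583/0.2220 = 43.2 nmol/s.

43.2 nmol/s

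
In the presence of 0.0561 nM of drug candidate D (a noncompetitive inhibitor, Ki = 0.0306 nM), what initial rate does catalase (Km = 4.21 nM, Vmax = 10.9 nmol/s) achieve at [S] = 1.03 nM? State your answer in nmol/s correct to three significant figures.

0.756 nmol/s

With α = 1 + [I]/Ki = 1 + 0.0561/0.0306 = 2.833, the noncompetitive rate law is v = (Vmax/α)·[S] / (Km + [S]).
v = (10.9/2.833)×1.03 / (4.21 + 1.03) = 3.962/5.240 = 0.756 nmol/s.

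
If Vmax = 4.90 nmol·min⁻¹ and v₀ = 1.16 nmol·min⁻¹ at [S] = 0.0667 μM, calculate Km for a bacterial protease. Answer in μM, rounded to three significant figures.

v/Vmax = 1.16/4.90 = 0.2367 = [S]/(Km+[S]).
So Km + [S] = [S]/0.2367 = 0.2818 μM, giving Km = 0.2818 − 0.0667 = 0.215 μM.

0.215 μM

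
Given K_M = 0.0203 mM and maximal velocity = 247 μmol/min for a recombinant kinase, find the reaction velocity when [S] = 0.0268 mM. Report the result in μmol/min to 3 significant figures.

[S]/(Km+[S]) = 0.0268/0.04710 = 0.5690, the fractional saturation.
v = 0.5690 × Vmax = 0.5690 × 247 = 141 μmol/min.

141 μmol/min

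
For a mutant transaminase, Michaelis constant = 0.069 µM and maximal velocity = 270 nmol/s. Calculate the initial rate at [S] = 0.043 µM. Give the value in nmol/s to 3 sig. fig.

v = Vmax·[S]/(Km + [S]) = 270 × 0.043 / (0.069 + 0.043)
  = 11.61 / 0.1120 = 104 nmol/s.

104 nmol/s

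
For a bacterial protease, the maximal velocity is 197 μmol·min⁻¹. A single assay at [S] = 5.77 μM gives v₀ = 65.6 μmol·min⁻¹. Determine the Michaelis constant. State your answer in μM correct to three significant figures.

11.6 μM

From v = Vmax[S]/(Km+[S]), Km = [S](Vmax − v)/v.
Km = 5.77 × (197 − 65.6) / 65.6 = 758.2/65.6 = 11.6 μM.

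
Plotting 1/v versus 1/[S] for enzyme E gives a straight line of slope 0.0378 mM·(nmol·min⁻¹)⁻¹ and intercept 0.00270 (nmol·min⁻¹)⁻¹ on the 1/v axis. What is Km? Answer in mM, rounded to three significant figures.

14.0 mM

y-intercept = 1/Vmax ⇒ Vmax = 370 nmol·min⁻¹; slope = Km/Vmax ⇒ Km = slope × Vmax.
Km = 0.0378 × 370 = 14.0 mM.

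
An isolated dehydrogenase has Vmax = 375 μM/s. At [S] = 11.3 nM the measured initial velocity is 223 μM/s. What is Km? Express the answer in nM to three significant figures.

From v = Vmax[S]/(Km+[S]), Km = [S](Vmax − v)/v.
Km = 11.3 × (375 − 223) / 223 = 1718/223 = 7.70 nM.

7.70 nM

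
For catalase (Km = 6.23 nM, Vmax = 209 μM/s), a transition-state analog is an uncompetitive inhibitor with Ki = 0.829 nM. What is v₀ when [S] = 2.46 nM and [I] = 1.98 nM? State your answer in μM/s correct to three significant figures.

α = 1 + [I]/Ki = 1 + 1.98/0.829 = 3.388.
For an uncompetitive inhibitor, both parameters are divided by α, giving Vmax/α and Km/α: Km,app = 1.84 nM, Vmax,app = 61.7 μM/s.
v = Vmax,app·[S]/(Km,app + [S]) = 61.7 × 2.46/(1.84 + 2.46) = 35.3 μM/s.

35.3 μM/s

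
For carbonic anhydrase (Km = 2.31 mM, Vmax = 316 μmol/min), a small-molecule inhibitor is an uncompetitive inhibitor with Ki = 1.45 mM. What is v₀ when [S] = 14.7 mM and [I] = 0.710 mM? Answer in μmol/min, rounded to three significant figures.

α = 1 + [I]/Ki = 1 + 0.710/1.45 = 1.490.
For an uncompetitive inhibitor, both parameters are divided by α, giving Vmax/α and Km/α: Km,app = 1.55 mM, Vmax,app = 212 μmol/min.
v = Vmax,app·[S]/(Km,app + [S]) = 212 × 14.7/(1.55 + 14.7) = 192 μmol/min.

192 μmol/min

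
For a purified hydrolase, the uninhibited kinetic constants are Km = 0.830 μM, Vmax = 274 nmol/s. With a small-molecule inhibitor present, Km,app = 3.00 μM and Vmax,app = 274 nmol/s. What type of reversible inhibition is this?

competitive

Km increases (0.830 → 3.00 μM) while Vmax is unchanged — the hallmark of competitive inhibition.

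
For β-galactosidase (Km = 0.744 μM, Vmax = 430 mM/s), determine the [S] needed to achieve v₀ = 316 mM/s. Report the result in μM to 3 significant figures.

2.06 μM

Rearranging v = Vmax[S]/(Km+[S]) gives [S] = Km·v/(Vmax − v).
[S] = 0.744 × 316 / (430 − 316) = 235.1/114.0 = 2.06 μM.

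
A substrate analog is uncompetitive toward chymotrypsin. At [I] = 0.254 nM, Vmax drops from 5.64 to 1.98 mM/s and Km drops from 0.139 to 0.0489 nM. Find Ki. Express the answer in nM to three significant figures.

0.137 nM

Uncompetitive: Vmax,app = Vmax/α (and Km,app = Km/α) with α = 1 + [I]/Ki.
α = Vmax/Vmax,app = 5.64/1.98 = 2.848.
Ki = [I]/(α − 1) = 0.254/1.848 = 0.137 nM.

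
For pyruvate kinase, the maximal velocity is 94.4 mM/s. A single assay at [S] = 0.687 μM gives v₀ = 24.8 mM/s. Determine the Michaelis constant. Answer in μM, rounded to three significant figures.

1.93 μM

v/Vmax = 24.8/94.4 = 0.2627 = [S]/(Km+[S]).
So Km + [S] = [S]/0.2627 = 2.615 μM, giving Km = 2.615 − 0.687 = 1.93 μM.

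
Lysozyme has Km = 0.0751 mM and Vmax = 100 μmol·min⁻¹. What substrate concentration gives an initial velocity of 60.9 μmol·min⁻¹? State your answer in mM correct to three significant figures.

0.117 mM

Rearranging v = Vmax[S]/(Km+[S]) gives [S] = Km·v/(Vmax − v).
[S] = 0.0751 × 60.9 / (100 − 60.9) = 4.574/39.10 = 0.117 mM.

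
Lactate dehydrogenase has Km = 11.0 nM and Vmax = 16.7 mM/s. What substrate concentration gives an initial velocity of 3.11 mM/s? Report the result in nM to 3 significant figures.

Rearranging v = Vmax[S]/(Km+[S]) gives [S] = Km·v/(Vmax − v).
[S] = 11.0 × 3.11 / (16.7 − 3.11) = 34.21/13.59 = 2.52 nM.

2.52 nM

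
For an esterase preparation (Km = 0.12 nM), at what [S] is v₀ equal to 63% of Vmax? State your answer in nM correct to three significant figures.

0.204 nM

v/Vmax = [S]/(Km+[S]) = 0.63, so [S] = Km·0.63/(1 − 0.63) = 0.12 × 1.703.
[S] = 0.204 nM.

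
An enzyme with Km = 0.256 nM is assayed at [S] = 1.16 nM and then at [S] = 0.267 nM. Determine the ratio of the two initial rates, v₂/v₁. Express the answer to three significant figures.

Since Vmax cancels, v₂/v₁ = [S]₂(Km+[S]₁) / [S]₁(Km+[S]₂).
= 0.267×(0.256+1.16) / (1.16×(0.256+0.267)) = 0.3781/0.6067 = 0.623.

0.623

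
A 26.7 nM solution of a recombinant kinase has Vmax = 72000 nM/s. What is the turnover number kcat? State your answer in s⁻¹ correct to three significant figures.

kcat = Vmax/[E]total = 72000 nM/s / 26.7 nM = 2700 s⁻¹.

2700 s⁻¹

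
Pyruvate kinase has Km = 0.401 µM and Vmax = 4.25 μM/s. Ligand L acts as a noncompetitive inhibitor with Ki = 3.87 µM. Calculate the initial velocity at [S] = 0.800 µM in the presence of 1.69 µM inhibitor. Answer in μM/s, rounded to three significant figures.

With α = 1 + [I]/Ki = 1 + 1.69/3.87 = 1.437, the noncompetitive rate law is v = (Vmax/α)·[S] / (Km + [S]).
v = (4.25/1.437)×0.800 / (0.401 + 0.800) = 2.367/1.201 = 1.97 μM/s.

1.97 μM/s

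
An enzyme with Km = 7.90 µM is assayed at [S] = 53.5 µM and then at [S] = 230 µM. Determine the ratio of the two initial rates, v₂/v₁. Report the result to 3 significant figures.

1.11

Since Vmax cancels, v₂/v₁ = [S]₂(Km+[S]₁) / [S]₁(Km+[S]₂).
= 230×(7.90+53.5) / (53.5×(7.90+230)) = 14120/12730 = 1.11.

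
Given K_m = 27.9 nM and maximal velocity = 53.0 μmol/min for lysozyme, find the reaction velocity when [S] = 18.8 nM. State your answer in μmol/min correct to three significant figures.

[S]/(Km+[S]) = 18.8/46.70 = 0.4026, the fractional saturation.
v = 0.4026 × Vmax = 0.4026 × 53.0 = 21.3 μmol/min.

21.3 μmol/min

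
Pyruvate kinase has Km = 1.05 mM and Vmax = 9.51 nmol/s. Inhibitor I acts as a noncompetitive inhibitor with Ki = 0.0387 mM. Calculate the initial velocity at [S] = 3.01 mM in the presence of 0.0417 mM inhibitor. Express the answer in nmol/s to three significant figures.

α = 1 + [I]/Ki = 1 + 0.0417/0.0387 = 2.078.
For a noncompetitive inhibitor, Vmax is reduced to Vmax/α while Km is unchanged: Km,app = 1.05 mM, Vmax,app = 4.58 nmol/s.
v = Vmax,app·[S]/(Km,app + [S]) = 4.58 × 3.01/(1.05 + 3.01) = 3.39 nmol/s.

3.39 nmol/s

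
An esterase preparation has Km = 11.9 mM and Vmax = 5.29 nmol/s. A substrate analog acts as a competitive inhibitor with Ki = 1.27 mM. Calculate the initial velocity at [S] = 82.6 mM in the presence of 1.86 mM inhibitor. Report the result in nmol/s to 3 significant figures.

α = 1 + [I]/Ki = 1 + 1.86/1.27 = 2.465.
For a competitive inhibitor, Vmax is unchanged and the apparent Km becomes α·Km: Km,app = 29.3 mM, Vmax,app = 5.29 nmol/s.
v = Vmax,app·[S]/(Km,app + [S]) = 5.29 × 82.6/(29.3 + 82.6) = 3.90 nmol/s.

3.90 nmol/s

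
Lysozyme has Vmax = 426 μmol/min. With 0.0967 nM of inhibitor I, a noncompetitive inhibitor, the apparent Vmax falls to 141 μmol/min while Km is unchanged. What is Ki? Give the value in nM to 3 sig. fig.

Noncompetitive: Vmax,app = Vmax/α with α = 1 + [I]/Ki.
α = Vmax/Vmax,app = 426/141 = 3.021.
Since α = 1 + [I]/Ki, [I]/Ki = 3.021 − 1 = 2.021 and Ki = 0.0967/2.021 = 0.0478 nM.

0.0478 nM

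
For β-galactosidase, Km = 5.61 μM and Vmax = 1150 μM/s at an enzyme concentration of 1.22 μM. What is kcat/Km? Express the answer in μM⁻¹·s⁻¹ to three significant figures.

168 μM⁻¹·s⁻¹

kcat = Vmax/[E]total = 1150/1.22 = 943 s⁻¹.
kcat/Km = 943/5.61 = 168 μM⁻¹·s⁻¹.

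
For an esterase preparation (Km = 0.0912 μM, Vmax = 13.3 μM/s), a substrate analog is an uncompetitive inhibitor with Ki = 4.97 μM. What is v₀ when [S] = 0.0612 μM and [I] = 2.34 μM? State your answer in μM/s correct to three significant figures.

α = 1 + [I]/Ki = 1 + 2.34/4.97 = 1.471.
For an uncompetitive inhibitor, both parameters are divided by α, giving Vmax/α and Km/α: Km,app = 0.0620 μM, Vmax,app = 9.04 μM/s.
v = Vmax,app·[S]/(Km,app + [S]) = 9.04 × 0.0612/(0.0620 + 0.0612) = 4.49 μM/s.

4.49 μM/s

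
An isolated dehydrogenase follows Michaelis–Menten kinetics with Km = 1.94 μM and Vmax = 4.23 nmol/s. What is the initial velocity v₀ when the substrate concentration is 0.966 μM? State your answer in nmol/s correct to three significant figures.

[S]/(Km+[S]) = 0.966/2.906 = 0.3324, the fractional saturation.
v = 0.3324 × Vmax = 0.3324 × 4.23 = 1.41 nmol/s.

1.41 nmol/s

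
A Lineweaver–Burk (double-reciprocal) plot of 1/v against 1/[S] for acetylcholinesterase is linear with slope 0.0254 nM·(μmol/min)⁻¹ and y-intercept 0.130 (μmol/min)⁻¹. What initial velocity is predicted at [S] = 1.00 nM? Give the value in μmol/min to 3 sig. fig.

6.44 μmol/min

The y-intercept is 1/Vmax, so Vmax = 1/0.130 = 7.69 μmol/min.
The slope is Km/Vmax, so Km = 0.0254 × 7.69 = 0.195 nM.
Then v = 7.69 × 1.00/(0.195 + 1.00) = 6.44 μmol/min.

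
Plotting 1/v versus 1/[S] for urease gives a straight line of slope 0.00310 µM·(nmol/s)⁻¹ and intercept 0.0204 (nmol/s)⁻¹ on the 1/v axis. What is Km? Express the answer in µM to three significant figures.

y-intercept = 1/Vmax ⇒ Vmax = 49.0 nmol/s; slope = Km/Vmax ⇒ Km = slope × Vmax.
Km = 0.00310 × 49.0 = 0.152 µM.

0.152 µM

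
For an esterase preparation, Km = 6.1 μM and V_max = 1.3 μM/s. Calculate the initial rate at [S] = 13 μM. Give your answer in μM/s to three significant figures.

v = Vmax·[S]/(Km + [S]) = 1.3 × 13 / (6.1 + 13)
  = 16.90 / 19.10 = 0.885 μM/s.

0.885 μM/s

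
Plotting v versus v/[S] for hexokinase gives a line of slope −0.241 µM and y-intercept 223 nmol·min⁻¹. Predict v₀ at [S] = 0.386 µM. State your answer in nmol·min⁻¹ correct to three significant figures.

137 nmol·min⁻¹

In the Eadie–Hofstee form v = Vmax − Km·(v/[S]), the slope is −Km and the intercept is Vmax, so Km = 0.241 µM and Vmax = 223 nmol·min⁻¹.
v = 223 × 0.386/(0.241 + 0.386) = 137 nmol·min⁻¹.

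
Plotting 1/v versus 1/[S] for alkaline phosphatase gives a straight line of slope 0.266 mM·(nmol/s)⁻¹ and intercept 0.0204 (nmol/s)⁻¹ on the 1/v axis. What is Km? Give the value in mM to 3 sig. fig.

y-intercept = 1/Vmax ⇒ Vmax = 49.0 nmol/s; slope = Km/Vmax ⇒ Km = slope × Vmax.
Km = 0.266 × 49.0 = 13.0 mM.

13.0 mM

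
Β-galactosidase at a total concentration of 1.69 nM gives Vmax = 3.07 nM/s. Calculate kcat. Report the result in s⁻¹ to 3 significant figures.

1.82 s⁻¹

kcat = Vmax/[E]total = 3.07 nM/s / 1.69 nM = 1.82 s⁻¹.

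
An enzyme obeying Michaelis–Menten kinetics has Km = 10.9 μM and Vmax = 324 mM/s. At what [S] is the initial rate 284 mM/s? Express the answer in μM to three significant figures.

77.4 μM

The required fractional saturation is v/Vmax = 284/324 = 0.8765.
Then [S]/(Km+[S]) = 0.8765 ⇒ [S] = 10.9 × 0.8765/(1 − 0.8765) = 77.4 μM.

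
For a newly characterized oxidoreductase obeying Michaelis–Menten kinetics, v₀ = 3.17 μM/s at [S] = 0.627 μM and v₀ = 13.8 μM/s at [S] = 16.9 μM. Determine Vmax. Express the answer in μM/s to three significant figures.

In reciprocal form, 1/v = (Km/Vmax)·(1/[S]) + 1/Vmax. The two points give (1/[S], 1/v) = (1.595, 0.3155) and (0.05917, 0.07246).
Slope = (0.3155 − 0.07246)/(1.595 − 0.05917) = 0.1582; intercept = 0.3155 − 0.1582×1.595 = 0.06310.
Vmax = 1/intercept = 15.8 μM/s; Km = slope × Vmax = 0.1582 × 15.8 = 2.51 μM.

15.8 μM/s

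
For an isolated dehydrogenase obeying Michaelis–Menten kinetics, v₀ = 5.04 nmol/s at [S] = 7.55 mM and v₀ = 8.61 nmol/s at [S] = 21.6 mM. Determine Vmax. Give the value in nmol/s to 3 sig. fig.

From v = Vmax[S]/(Km+[S]), each point gives Vmax = v(Km+[S])/[S].
Equating: 5.04(Km+7.55)/7.55 = 8.61(Km+21.6)/21.6.
0.6675·Km + 5.04 = 0.3986·Km + 8.61, so (0.6675 − 0.3986)·Km = 8.61 − 5.04.
Km = 3.570/0.2689 = 13.3 mM; then Vmax = 5.04(13.3+7.55)/7.55 = 13.9 nmol/s.

13.9 nmol/s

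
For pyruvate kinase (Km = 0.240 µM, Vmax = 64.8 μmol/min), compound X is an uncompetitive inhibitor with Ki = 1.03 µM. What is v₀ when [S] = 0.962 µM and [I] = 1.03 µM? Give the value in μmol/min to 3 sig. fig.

α = 1 + [I]/Ki = 1 + 1.03/1.03 = 2.000.
For an uncompetitive inhibitor, both parameters are divided by α, giving Vmax/α and Km/α: Km,app = 0.120 µM, Vmax,app = 32.4 μmol/min.
v = Vmax,app·[S]/(Km,app + [S]) = 32.4 × 0.962/(0.120 + 0.962) = 28.8 μmol/min.

28.8 μmol/min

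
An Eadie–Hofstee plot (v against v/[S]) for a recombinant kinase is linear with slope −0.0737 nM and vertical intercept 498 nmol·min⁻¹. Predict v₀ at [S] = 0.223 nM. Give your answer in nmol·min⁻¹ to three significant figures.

374 nmol·min⁻¹

In the Eadie–Hofstee form v = Vmax − Km·(v/[S]), the slope is −Km and the intercept is Vmax, so Km = 0.0737 nM and Vmax = 498 nmol·min⁻¹.
v = 498 × 0.223/(0.0737 + 0.223) = 374 nmol·min⁻¹.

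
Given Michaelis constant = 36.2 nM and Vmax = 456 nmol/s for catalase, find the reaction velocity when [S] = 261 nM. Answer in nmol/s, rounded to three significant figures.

400 nmol/s

v = Vmax·[S]/(Km + [S]) = 456 × 261 / (36.2 + 261)
  = 119000 / 297.2 = 400 nmol/s.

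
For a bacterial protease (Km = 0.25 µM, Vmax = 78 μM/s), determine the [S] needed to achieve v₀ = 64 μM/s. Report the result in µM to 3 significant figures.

1.14 µM

Rearranging v = Vmax[S]/(Km+[S]) gives [S] = Km·v/(Vmax − v).
[S] = 0.25 × 64 / (78 − 64) = 16.00/14.00 = 1.14 µM.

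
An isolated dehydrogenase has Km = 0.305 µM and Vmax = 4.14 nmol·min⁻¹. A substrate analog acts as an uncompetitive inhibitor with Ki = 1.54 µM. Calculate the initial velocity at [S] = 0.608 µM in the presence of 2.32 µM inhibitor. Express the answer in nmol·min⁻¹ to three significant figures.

1.38 nmol·min⁻¹

α = 1 + [I]/Ki = 1 + 2.32/1.54 = 2.506.
For an uncompetitive inhibitor, both parameters are divided by α, giving Vmax/α and Km/α: Km,app = 0.122 µM, Vmax,app = 1.65 nmol·min⁻¹.
v = Vmax,app·[S]/(Km,app + [S]) = 1.65 × 0.608/(0.122 + 0.608) = 1.38 nmol·min⁻¹.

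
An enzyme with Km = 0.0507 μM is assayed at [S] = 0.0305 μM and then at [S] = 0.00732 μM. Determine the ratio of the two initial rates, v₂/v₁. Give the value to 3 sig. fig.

Since Vmax cancels, v₂/v₁ = [S]₂(Km+[S]₁) / [S]₁(Km+[S]₂).
= 0.00732×(0.0507+0.0305) / (0.0305×(0.0507+0.00732)) = 0.0005944/0.001770 = 0.336.

0.336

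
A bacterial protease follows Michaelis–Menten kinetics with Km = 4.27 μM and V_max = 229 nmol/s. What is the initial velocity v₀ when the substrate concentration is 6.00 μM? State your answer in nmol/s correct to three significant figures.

v = Vmax·[S]/(Km + [S]) = 229 × 6.00 / (4.27 + 6.00)
  = 1374 / 10.27 = 134 nmol/s.

134 nmol/s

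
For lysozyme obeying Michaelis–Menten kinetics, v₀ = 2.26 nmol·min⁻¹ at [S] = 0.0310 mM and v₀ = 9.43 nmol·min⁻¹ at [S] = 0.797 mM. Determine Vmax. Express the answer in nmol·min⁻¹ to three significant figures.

10.8 nmol·min⁻¹

From v = Vmax[S]/(Km+[S]), each point gives Vmax = v(Km+[S])/[S].
Equating: 2.26(Km+0.0310)/0.0310 = 9.43(Km+0.797)/0.797.
72.90·Km + 2.26 = 11.83·Km + 9.43, so (72.90 − 11.83)·Km = 9.43 − 2.26.
Km = 7.170/61.07 = 0.117 mM; then Vmax = 2.26(0.117+0.0310)/0.0310 = 10.8 nmol·min⁻¹.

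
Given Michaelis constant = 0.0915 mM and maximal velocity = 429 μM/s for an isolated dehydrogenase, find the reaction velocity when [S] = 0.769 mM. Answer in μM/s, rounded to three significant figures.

v = Vmax·[S]/(Km + [S]) = 429 × 0.769 / (0.0915 + 0.769)
  = 329.9 / 0.8605 = 383 μM/s.

383 μM/s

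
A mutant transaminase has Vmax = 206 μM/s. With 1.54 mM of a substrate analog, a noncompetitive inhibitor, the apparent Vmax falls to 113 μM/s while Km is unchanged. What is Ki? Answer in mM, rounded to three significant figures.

1.87 mM

Noncompetitive: Vmax,app = Vmax/α with α = 1 + [I]/Ki.
α = Vmax/Vmax,app = 206/113 = 1.823.
Since α = 1 + [I]/Ki, [I]/Ki = 1.823 − 1 = 0.8230 and Ki = 1.54/0.8230 = 1.87 mM.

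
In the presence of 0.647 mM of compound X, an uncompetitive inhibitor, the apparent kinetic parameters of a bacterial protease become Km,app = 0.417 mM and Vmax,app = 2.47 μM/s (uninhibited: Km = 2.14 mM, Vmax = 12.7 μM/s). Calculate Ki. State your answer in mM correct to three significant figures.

Uncompetitive: Vmax,app = Vmax/α (and Km,app = Km/α) with α = 1 + [I]/Ki.
α = Vmax/Vmax,app = 12.7/2.47 = 5.142.
Since α = 1 + [I]/Ki, [I]/Ki = 5.142 − 1 = 4.142 and Ki = 0.647/4.142 = 0.156 mM.

0.156 mM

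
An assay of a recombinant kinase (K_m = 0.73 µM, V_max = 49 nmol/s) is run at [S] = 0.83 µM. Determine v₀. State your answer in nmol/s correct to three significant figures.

26.1 nmol/s

[S]/(Km+[S]) = 0.83/1.560 = 0.5321, the fractional saturation.
v = 0.5321 × Vmax = 0.5321 × 49 = 26.1 nmol/s.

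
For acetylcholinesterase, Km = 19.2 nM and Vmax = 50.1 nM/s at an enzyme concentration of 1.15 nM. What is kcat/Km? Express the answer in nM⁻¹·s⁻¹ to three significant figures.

kcat = Vmax/[E]total = 50.1/1.15 = 43.6 s⁻¹.
kcat/Km = 43.6/19.2 = 2.27 nM⁻¹·s⁻¹.

2.27 nM⁻¹·s⁻¹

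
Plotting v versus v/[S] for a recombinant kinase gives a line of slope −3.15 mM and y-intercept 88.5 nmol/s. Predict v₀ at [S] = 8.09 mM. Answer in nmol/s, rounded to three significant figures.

63.7 nmol/s

In the Eadie–Hofstee form v = Vmax − Km·(v/[S]), the slope is −Km and the intercept is Vmax, so Km = 3.15 mM and Vmax = 88.5 nmol/s.
v = 88.5 × 8.09/(3.15 + 8.09) = 63.7 nmol/s.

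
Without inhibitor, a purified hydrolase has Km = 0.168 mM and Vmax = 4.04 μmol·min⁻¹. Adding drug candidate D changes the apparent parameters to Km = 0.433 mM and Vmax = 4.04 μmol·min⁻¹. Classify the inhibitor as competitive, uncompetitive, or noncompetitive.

competitive

Km increases (0.168 → 0.433 mM) while Vmax is unchanged — the hallmark of competitive inhibition.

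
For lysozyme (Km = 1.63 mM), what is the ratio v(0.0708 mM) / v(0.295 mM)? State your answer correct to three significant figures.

0.272

Since Vmax cancels, v₂/v₁ = [S]₂(Km+[S]₁) / [S]₁(Km+[S]₂).
= 0.0708×(1.63+0.295) / (0.295×(1.63+0.0708)) = 0.1363/0.5017 = 0.272.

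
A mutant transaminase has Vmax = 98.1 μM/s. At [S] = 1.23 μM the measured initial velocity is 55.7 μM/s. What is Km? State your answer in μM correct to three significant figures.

v/Vmax = 55.7/98.1 = 0.5678 = [S]/(Km+[S]).
So Km + [S] = [S]/0.5678 = 2.166 μM, giving Km = 2.166 − 1.23 = 0.936 μM.

0.936 μM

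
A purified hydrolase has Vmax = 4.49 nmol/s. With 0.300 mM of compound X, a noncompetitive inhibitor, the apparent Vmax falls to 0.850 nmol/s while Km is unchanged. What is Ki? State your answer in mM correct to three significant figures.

0.0701 mM

Noncompetitive: Vmax,app = Vmax/α with α = 1 + [I]/Ki.
α = Vmax/Vmax,app = 4.49/0.850 = 5.282.
Ki = [I]/(α − 1) = 0.300/4.282 = 0.0701 mM.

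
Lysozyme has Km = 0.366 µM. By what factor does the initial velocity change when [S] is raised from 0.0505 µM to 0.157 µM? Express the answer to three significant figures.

Since Vmax cancels, v₂/v₁ = [S]₂(Km+[S]₁) / [S]₁(Km+[S]₂).
= 0.157×(0.366+0.0505) / (0.0505×(0.366+0.157)) = 0.06539/0.02641 = 2.48.

2.48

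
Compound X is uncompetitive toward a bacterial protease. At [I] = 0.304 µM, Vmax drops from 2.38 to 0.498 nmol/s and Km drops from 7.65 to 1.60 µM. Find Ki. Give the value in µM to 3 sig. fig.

Uncompetitive: Vmax,app = Vmax/α (and Km,app = Km/α) with α = 1 + [I]/Ki.
α = Vmax/Vmax,app = 2.38/0.498 = 4.779.
Since α = 1 + [I]/Ki, [I]/Ki = 4.779 − 1 = 3.779 and Ki = 0.304/3.779 = 0.0804 µM.

0.0804 µM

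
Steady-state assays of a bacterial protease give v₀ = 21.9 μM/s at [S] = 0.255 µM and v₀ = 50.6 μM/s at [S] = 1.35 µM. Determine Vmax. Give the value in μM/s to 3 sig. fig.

From v = Vmax[S]/(Km+[S]), each point gives Vmax = v(Km+[S])/[S].
Equating: 21.9(Km+0.255)/0.255 = 50.6(Km+1.35)/1.35.
85.88·Km + 21.9 = 37.48·Km + 50.6, so (85.88 − 37.48)·Km = 50.6 − 21.9.
Km = 28.70/48.40 = 0.593 µM; then Vmax = 21.9(0.593+0.255)/0.255 = 72.8 μM/s.

72.8 μM/s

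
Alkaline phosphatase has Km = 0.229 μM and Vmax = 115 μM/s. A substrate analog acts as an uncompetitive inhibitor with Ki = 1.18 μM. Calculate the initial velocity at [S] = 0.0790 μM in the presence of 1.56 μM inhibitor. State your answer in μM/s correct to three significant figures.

α = 1 + [I]/Ki = 1 + 1.56/1.18 = 2.322.
For an uncompetitive inhibitor, both parameters are divided by α, giving Vmax/α and Km/α: Km,app = 0.0986 μM, Vmax,app = 49.5 μM/s.
v = Vmax,app·[S]/(Km,app + [S]) = 49.5 × 0.0790/(0.0986 + 0.0790) = 22.0 μM/s.

22.0 μM/s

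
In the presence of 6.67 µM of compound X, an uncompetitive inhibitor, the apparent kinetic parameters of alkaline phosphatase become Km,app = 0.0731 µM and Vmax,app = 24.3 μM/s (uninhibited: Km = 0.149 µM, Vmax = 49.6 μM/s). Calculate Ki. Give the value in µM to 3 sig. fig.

6.41 µM

Uncompetitive: Vmax,app = Vmax/α (and Km,app = Km/α) with α = 1 + [I]/Ki.
α = Vmax/Vmax,app = 49.6/24.3 = 2.041.
Since α = 1 + [I]/Ki, [I]/Ki = 2.041 − 1 = 1.041 and Ki = 6.67/1.041 = 6.41 µM.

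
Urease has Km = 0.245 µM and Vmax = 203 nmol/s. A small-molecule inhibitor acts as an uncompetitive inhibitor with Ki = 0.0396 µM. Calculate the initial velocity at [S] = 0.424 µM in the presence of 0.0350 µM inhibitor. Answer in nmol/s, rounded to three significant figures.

α = 1 + [I]/Ki = 1 + 0.0350/0.0396 = 1.884.
For an uncompetitive inhibitor, both parameters are divided by α, giving Vmax/α and Km/α: Km,app = 0.130 µM, Vmax,app = 108 nmol/s.
v = Vmax,app·[S]/(Km,app + [S]) = 108 × 0.424/(0.130 + 0.424) = 82.5 nmol/s.

82.5 nmol/s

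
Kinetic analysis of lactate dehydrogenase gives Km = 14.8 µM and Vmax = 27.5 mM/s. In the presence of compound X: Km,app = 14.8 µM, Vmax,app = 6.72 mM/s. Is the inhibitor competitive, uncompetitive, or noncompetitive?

noncompetitive

Vmax decreases (27.5 → 6.72 mM/s) while Km is unchanged — pure noncompetitive inhibition.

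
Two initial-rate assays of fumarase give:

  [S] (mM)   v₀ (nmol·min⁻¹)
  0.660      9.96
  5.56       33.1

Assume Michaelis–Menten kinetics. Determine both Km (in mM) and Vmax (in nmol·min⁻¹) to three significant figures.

Km = 2.53 mM; Vmax = 48.2 nmol·min⁻¹

In reciprocal form, 1/v = (Km/Vmax)·(1/[S]) + 1/Vmax. The two points give (1/[S], 1/v) = (1.515, 0.1004) and (0.1799, 0.03021).
Slope = (0.1004 − 0.03021)/(1.515 − 0.1799) = 0.05257; intercept = 0.1004 − 0.05257×1.515 = 0.02076.
Vmax = 1/intercept = 48.2 nmol·min⁻¹; Km = slope × Vmax = 0.05257 × 48.2 = 2.53 mM.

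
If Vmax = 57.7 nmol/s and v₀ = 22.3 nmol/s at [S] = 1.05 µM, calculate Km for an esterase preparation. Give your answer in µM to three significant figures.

v/Vmax = 22.3/57.7 = 0.3865 = [S]/(Km+[S]).
So Km + [S] = [S]/0.3865 = 2.717 µM, giving Km = 2.717 − 1.05 = 1.67 µM.

1.67 µM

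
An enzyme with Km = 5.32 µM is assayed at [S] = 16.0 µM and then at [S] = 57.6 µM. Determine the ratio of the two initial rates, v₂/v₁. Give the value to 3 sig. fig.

Since Vmax cancels, v₂/v₁ = [S]₂(Km+[S]₁) / [S]₁(Km+[S]₂).
= 57.6×(5.32+16.0) / (16.0×(5.32+57.6)) = 1228/1007 = 1.22.

1.22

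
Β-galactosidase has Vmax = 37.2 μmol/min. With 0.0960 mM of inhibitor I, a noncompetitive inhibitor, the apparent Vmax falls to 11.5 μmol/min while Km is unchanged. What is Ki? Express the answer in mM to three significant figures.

Noncompetitive: Vmax,app = Vmax/α with α = 1 + [I]/Ki.
α = Vmax/Vmax,app = 37.2/11.5 = 3.235.
Ki = [I]/(α − 1) = 0.0960/2.235 = 0.0430 mM.

0.0430 mM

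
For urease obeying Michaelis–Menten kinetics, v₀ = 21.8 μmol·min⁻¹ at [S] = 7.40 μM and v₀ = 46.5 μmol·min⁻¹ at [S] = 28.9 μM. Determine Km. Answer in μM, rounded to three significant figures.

In reciprocal form, 1/v = (Km/Vmax)·(1/[S]) + 1/Vmax. The two points give (1/[S], 1/v) = (0.1351, 0.04587) and (0.03460, 0.02151).
Slope = (0.04587 − 0.02151)/(0.1351 − 0.03460) = 0.2424; intercept = 0.04587 − 0.2424×0.1351 = 0.01312.
Vmax = 1/intercept = 76.2 μmol·min⁻¹; Km = slope × Vmax = 0.2424 × 76.2 = 18.5 μM.

18.5 μM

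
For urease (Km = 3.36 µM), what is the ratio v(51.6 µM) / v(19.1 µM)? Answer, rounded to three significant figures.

1.10

The fractional saturations are [S]/(Km+[S]) = 19.1/22.46 = 0.8504 and 51.6/54.96 = 0.9389.
v₂/v₁ is just their ratio: 0.9389/0.8504 = 1.10.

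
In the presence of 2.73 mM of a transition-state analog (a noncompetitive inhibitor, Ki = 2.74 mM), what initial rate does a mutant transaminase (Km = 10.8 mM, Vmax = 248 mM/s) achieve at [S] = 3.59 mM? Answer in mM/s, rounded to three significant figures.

31.0 mM/s

With α = 1 + [I]/Ki = 1 + 2.73/2.74 = 1.996, the noncompetitive rate law is v = (Vmax/α)·[S] / (Km + [S]).
v = (248/1.996)×3.59 / (10.8 + 3.59) = 446.0/14.39 = 31.0 mM/s.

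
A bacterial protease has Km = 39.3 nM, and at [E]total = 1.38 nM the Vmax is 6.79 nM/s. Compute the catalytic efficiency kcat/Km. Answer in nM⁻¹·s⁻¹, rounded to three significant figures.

0.125 nM⁻¹·s⁻¹

kcat = Vmax/[E]total = 6.79/1.38 = 4.92 s⁻¹.
kcat/Km = 4.92/39.3 = 0.125 nM⁻¹·s⁻¹.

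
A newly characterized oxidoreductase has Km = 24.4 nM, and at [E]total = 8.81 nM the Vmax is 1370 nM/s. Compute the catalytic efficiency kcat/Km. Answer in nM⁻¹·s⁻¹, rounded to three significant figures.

6.37 nM⁻¹·s⁻¹

kcat = Vmax/[E]total = 1370/8.81 = 156 s⁻¹.
kcat/Km = 156/24.4 = 6.37 nM⁻¹·s⁻¹.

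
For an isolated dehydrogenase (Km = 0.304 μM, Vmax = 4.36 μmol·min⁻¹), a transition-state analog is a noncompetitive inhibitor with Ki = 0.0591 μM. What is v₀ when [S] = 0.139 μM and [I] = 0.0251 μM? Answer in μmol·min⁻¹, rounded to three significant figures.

0.960 μmol·min⁻¹

With α = 1 + [I]/Ki = 1 + 0.0251/0.0591 = 1.425, the noncompetitive rate law is v = (Vmax/α)·[S] / (Km + [S]).
v = (4.36/1.425)×0.139 / (0.304 + 0.139) = 0.4254/0.4430 = 0.960 μmol·min⁻¹.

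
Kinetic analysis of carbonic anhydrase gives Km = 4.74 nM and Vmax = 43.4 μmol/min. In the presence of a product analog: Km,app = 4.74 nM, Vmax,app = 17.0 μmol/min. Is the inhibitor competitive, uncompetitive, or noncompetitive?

noncompetitive

Vmax decreases (43.4 → 17.0 μmol/min) while Km is unchanged — pure noncompetitive inhibition.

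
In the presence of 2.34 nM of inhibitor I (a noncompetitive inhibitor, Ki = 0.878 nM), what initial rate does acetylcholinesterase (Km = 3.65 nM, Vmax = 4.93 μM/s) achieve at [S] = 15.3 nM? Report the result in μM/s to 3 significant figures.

α = 1 + [I]/Ki = 1 + 2.34/0.878 = 3.665.
For a noncompetitive inhibitor, Vmax is reduced to Vmax/α while Km is unchanged: Km,app = 3.65 nM, Vmax,app = 1.35 μM/s.
v = Vmax,app·[S]/(Km,app + [S]) = 1.35 × 15.3/(3.65 + 15.3) = 1.09 μM/s.

1.09 μM/s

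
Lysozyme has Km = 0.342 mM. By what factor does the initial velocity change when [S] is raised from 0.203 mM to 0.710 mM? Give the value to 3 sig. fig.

1.81

Since Vmax cancels, v₂/v₁ = [S]₂(Km+[S]₁) / [S]₁(Km+[S]₂).
= 0.710×(0.342+0.203) / (0.203×(0.342+0.710)) = 0.3870/0.2136 = 1.81.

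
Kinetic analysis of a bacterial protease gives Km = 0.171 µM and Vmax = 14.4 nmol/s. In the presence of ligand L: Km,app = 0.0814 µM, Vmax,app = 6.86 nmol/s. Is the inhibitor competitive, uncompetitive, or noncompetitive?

uncompetitive

Both Km and Vmax decrease by the same factor (~2.10-fold) — characteristic of uncompetitive inhibition.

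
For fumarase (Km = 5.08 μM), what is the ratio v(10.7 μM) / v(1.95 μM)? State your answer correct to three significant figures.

2.44

The fractional saturations are [S]/(Km+[S]) = 1.95/7.030 = 0.2774 and 10.7/15.78 = 0.6781.
v₂/v₁ is just their ratio: 0.6781/0.2774 = 2.44.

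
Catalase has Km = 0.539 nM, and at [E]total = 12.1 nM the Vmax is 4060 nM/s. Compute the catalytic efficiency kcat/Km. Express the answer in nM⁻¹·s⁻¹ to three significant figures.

623 nM⁻¹·s⁻¹

kcat = Vmax/[E]total = 4060/12.1 = 336 s⁻¹.
kcat/Km = 336/0.539 = 623 nM⁻¹·s⁻¹.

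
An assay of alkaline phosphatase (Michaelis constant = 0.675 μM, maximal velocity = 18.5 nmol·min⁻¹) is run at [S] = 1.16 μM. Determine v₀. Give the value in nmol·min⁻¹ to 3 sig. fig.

v = Vmax·[S]/(Km + [S]) = 18.5 × 1.16 / (0.675 + 1.16)
  = 21.46 / 1.835 = 11.7 nmol·min⁻¹.

11.7 nmol·min⁻¹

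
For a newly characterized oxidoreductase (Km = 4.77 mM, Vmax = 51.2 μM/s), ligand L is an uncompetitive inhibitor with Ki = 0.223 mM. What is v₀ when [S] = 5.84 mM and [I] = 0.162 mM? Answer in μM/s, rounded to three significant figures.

20.1 μM/s

With α = 1 + [I]/Ki = 1 + 0.162/0.223 = 1.726, the uncompetitive rate law is v = (Vmax/α)·[S] / (Km/α + [S]).
v = (51.2/1.726)×5.84 / (4.77/1.726 + 5.84) = 173.2/8.603 = 20.1 μM/s.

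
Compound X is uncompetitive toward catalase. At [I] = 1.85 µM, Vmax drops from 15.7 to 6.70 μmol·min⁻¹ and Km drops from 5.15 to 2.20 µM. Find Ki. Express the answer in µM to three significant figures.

1.38 µM

Uncompetitive: Vmax,app = Vmax/α (and Km,app = Km/α) with α = 1 + [I]/Ki.
α = Vmax/Vmax,app = 15.7/6.70 = 2.343.
Ki = [I]/(α − 1) = 1.85/1.343 = 1.38 µM.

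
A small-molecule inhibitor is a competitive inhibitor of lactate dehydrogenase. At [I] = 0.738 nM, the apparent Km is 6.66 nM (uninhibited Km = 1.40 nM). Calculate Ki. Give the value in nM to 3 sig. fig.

0.196 nM

Competitive: Km,app = α·Km with α = 1 + [I]/Ki.
α = Km,app/Km = 6.66/1.40 = 4.757.
Since α = 1 + [I]/Ki, [I]/Ki = 4.757 − 1 = 3.757 and Ki = 0.738/3.757 = 0.196 nM.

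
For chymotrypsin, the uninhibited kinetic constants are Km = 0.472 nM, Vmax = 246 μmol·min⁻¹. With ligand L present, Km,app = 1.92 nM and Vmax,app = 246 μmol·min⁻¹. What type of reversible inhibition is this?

competitive

Km increases (0.472 → 1.92 nM) while Vmax is unchanged — the hallmark of competitive inhibition.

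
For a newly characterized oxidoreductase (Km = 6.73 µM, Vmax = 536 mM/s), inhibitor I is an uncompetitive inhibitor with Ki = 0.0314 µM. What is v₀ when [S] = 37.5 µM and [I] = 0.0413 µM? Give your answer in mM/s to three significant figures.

215 mM/s

With α = 1 + [I]/Ki = 1 + 0.0413/0.0314 = 2.315, the uncompetitive rate law is v = (Vmax/α)·[S] / (Km/α + [S]).
v = (536/2.315)×37.5 / (6.73/2.315 + 37.5) = 8681/40.41 = 215 mM/s.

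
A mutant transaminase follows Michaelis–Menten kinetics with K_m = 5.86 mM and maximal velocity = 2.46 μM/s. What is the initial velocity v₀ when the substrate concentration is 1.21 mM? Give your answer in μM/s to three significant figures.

0.421 μM/s

v = Vmax·[S]/(Km + [S]) = 2.46 × 1.21 / (5.86 + 1.21)
  = 2.977 / 7.070 = 0.421 μM/s.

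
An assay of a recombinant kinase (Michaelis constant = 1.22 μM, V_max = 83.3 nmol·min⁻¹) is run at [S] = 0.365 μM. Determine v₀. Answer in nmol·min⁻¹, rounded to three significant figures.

19.2 nmol·min⁻¹

[S]/(Km+[S]) = 0.365/1.585 = 0.2303, the fractional saturation.
v = 0.2303 × Vmax = 0.2303 × 83.3 = 19.2 nmol·min⁻¹.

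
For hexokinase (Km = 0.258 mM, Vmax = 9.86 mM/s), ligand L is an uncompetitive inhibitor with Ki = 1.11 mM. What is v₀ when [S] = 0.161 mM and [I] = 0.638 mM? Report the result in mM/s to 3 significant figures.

α = 1 + [I]/Ki = 1 + 0.638/1.11 = 1.575.
For an uncompetitive inhibitor, both parameters are divided by α, giving Vmax/α and Km/α: Km,app = 0.164 mM, Vmax,app = 6.26 mM/s.
v = Vmax,app·[S]/(Km,app + [S]) = 6.26 × 0.161/(0.164 + 0.161) = 3.10 mM/s.

3.10 mM/s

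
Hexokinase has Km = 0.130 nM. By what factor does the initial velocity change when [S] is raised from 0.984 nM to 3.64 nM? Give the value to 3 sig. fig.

1.09

Since Vmax cancels, v₂/v₁ = [S]₂(Km+[S]₁) / [S]₁(Km+[S]₂).
= 3.64×(0.130+0.984) / (0.984×(0.130+3.64)) = 4.055/3.710 = 1.09.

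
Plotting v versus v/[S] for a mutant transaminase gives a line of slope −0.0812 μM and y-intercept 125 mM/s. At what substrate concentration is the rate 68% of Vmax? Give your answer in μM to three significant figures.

0.173 μM

The Eadie–Hofstee slope gives Km = 0.0812 μM (slope = −Km).
v/Vmax = [S]/(Km+[S]) = 0.68 ⇒ [S] = Km·0.68/(1−0.68) = 0.0812 × 2.125 = 0.173 μM.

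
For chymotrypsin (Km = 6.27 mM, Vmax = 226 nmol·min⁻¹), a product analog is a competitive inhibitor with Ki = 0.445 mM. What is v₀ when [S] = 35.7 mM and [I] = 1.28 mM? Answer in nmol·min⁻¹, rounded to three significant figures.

134 nmol·min⁻¹

With α = 1 + [I]/Ki = 1 + 1.28/0.445 = 3.876, the competitive rate law is v = Vmax[S] / (αKm + [S]).
v = 226×35.7 / (3.876×6.27 + 35.7) = 8068/60.01 = 134 nmol·min⁻¹.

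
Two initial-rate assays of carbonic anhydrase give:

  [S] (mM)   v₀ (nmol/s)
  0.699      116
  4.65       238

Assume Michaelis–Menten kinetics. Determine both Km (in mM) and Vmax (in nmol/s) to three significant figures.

In reciprocal form, 1/v = (Km/Vmax)·(1/[S]) + 1/Vmax. The two points give (1/[S], 1/v) = (1.431, 0.008621) and (0.2151, 0.004202).
Slope = (0.008621 − 0.004202)/(1.431 − 0.2151) = 0.003635; intercept = 0.008621 − 0.003635×1.431 = 0.003420.
Vmax = 1/intercept = 292 nmol/s; Km = slope × Vmax = 0.003635 × 292 = 1.06 mM.

Km = 1.06 mM; Vmax = 292 nmol/s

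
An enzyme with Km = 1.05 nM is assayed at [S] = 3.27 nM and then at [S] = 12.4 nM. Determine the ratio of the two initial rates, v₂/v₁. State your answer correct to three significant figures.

The fractional saturations are [S]/(Km+[S]) = 3.27/4.320 = 0.7569 and 12.4/13.45 = 0.9219.
v₂/v₁ is just their ratio: 0.9219/0.7569 = 1.22.

1.22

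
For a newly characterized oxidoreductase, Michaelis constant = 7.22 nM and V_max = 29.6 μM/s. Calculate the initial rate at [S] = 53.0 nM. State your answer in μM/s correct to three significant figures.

[S]/(Km+[S]) = 53.0/60.22 = 0.8801, the fractional saturation.
v = 0.8801 × Vmax = 0.8801 × 29.6 = 26.1 μM/s.

26.1 μM/s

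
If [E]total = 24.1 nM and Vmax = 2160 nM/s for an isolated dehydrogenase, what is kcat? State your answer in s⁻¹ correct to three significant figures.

kcat = Vmax/[E]total = 2160 nM/s / 24.1 nM = 89.6 s⁻¹.

89.6 s⁻¹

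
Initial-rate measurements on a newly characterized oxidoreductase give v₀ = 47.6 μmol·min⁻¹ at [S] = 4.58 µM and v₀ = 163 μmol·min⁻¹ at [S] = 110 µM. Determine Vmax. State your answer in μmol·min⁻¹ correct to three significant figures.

From v = Vmax[S]/(Km+[S]), each point gives Vmax = v(Km+[S])/[S].
Equating: 47.6(Km+4.58)/4.58 = 163(Km+110)/110.
10.39·Km + 47.6 = 1.482·Km + 163, so (10.39 − 1.482)·Km = 163 − 47.6.
Km = 115.4/8.911 = 13.0 µM; then Vmax = 47.6(13.0+4.58)/4.58 = 182 μmol·min⁻¹.

182 μmol·min⁻¹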